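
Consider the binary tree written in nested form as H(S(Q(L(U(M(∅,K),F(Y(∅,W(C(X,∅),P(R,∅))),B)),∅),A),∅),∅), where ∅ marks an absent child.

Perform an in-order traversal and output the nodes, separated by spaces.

M K U Y X C W R P F B L Q A S H

In-order visits the left subtree, then the node, then the right subtree.
At H: go left to S.
  At S: go left to Q.
    At Q: go left to L.
      At L: go left to U.
        At U: go left to M.
          At M: no left child.
          Visit M.
          At M: go right to K.
            K is a leaf — visit K.
        Visit U.
        At U: go right to F.
          At F: go left to Y.
            At Y: no left child.
            Visit Y.
            At Y: go right to W.
              At W: go left to C.
                At C: go left to X.
                  X is a leaf — visit X.
                Visit C.
                At C: no right child.
              Visit W.
              At W: go right to P.
                At P: go left to R.
                  R is a leaf — visit R.
                Visit P.
                At P: no right child.
          Visit F.
          At F: go right to B.
            B is a leaf — visit B.
      Visit L.
      At L: no right child.
    Visit Q.
    At Q: go right to A.
      A is a leaf — visit A.
  Visit S.
  At S: no right child.
Visit H.
At H: no right child.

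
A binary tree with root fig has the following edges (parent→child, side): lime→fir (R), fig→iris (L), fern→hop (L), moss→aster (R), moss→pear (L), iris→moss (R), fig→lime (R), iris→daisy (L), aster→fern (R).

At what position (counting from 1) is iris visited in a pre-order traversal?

Pre-order visits the node, then its left subtree, then its right subtree.
Visit fig.
At fig: go left to iris.
  Visit iris.
  At iris: go left to daisy.
    daisy is a leaf — visit daisy.
  At iris: go right to moss.
    Visit moss.
    At moss: go left to pear.
      pear is a leaf — visit pear.
    At moss: go right to aster.
      Visit aster.
      At aster: no left child.
      At aster: go right to fern.
        Visit fern.
        At fern: go left to hop.
          hop is a leaf — visit hop.
        At fern: no right child.
At fig: go right to lime.
  Visit lime.
  At lime: no left child.
  At lime: go right to fir.
    fir is a leaf — visit fir.
Full pre-order sequence: fig, iris, daisy, moss, pear, aster, fern, hop, lime, fir.

2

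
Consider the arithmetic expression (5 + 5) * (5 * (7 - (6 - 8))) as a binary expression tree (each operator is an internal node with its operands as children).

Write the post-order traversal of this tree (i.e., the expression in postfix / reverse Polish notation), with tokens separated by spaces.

5 5 + 5 7 6 8 - - * *

Post-order on an expression tree gives postfix notation: for each operator, emit left operand, right operand, then the operator.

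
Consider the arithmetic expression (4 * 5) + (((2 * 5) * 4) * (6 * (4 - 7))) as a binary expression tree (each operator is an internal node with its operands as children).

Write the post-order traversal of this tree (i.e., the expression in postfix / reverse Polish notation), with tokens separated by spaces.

Post-order on an expression tree gives postfix notation: for each operator, emit left operand, right operand, then the operator.

4 5 * 2 5 * 4 * 6 4 7 - * * +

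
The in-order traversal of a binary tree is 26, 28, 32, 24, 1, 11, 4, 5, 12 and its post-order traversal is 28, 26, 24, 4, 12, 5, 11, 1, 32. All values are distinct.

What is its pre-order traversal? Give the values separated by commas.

32, 26, 28, 1, 24, 11, 5, 4, 12

The last element of post-order is the root; it splits in-order into left and right subtrees.
Root 32: left subtree has 2 nodes {26, 28}, right has 6 {24, 1, 11, 4, 5, 12}.
  Root 26: left subtree has 0 nodes { }, right has 1 {28}.
  Root 1: left subtree has 1 node {24}, right has 4 {11, 4, 5, 12}.
    Root 11: left subtree has 0 nodes { }, right has 3 {4, 5, 12}.
      Root 5: left subtree has 1 node {4}, right has 1 {12}.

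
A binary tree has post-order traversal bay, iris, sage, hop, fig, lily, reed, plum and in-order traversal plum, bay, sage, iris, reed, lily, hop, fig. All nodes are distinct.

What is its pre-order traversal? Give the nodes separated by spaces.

plum reed sage bay iris lily fig hop

The last element of post-order is the root; it splits in-order into left and right subtrees.
Root plum: left subtree has 0 nodes { }, right has 7 {bay, sage, iris, reed, lily, hop, fig}.
  Root reed: left subtree has 3 nodes {bay, sage, iris}, right has 3 {lily, hop, fig}.
    Root sage: left subtree has 1 node {bay}, right has 1 {iris}.
    Root lily: left subtree has 0 nodes { }, right has 2 {hop, fig}.
      Root fig: left subtree has 1 node {hop}, right has 0 { }.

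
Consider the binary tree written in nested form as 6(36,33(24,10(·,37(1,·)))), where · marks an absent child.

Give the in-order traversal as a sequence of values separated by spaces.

36 6 24 33 10 1 37

In-order visits the left subtree, then the node, then the right subtree.
At 6: go left to 36.
  36 is a leaf — visit 36.
Visit 6.
At 6: go right to 33.
  At 33: go left to 24.
    24 is a leaf — visit 24.
  Visit 33.
  At 33: go right to 10.
    At 10: no left child.
    Visit 10.
    At 10: go right to 37.
      At 37: go left to 1.
        1 is a leaf — visit 1.
      Visit 37.
      At 37: no right child.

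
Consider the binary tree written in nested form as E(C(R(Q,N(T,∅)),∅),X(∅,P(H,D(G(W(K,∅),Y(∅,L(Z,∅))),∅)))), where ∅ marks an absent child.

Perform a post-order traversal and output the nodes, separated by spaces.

Post-order visits the left subtree, then the right subtree, then the node.
At E: go left to C.
  At C: go left to R.
    At R: go left to Q.
      Q is a leaf — visit Q.
    At R: go right to N.
      At N: go left to T.
        T is a leaf — visit T.
      At N: no right child.
      Visit N.
    Visit R.
  At C: no right child.
  Visit C.
At E: go right to X.
  At X: no left child.
  At X: go right to P.
    At P: go left to H.
      H is a leaf — visit H.
    At P: go right to D.
      At D: go left to G.
        At G: go left to W.
          At W: go left to K.
            K is a leaf — visit K.
          At W: no right child.
          Visit W.
        At G: go right to Y.
          At Y: no left child.
          At Y: go right to L.
            At L: go left to Z.
              Z is a leaf — visit Z.
            At L: no right child.
            Visit L.
          Visit Y.
        Visit G.
      At D: no right child.
      Visit D.
    Visit P.
  Visit X.
Visit E.

Q T N R C H K W Z L Y G D P X E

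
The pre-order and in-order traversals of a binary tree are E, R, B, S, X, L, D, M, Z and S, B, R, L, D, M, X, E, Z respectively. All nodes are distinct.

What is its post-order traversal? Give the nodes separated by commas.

The first element of pre-order is the root; it splits in-order into left and right subtrees.
Root E: left subtree has 7 nodes {S, B, R, L, D, M, X}, right has 1 {Z}.
  Root R: left subtree has 2 nodes {S, B}, right has 4 {L, D, M, X}.
    Root B: left subtree has 1 node {S}, right has 0 { }.
    Root X: left subtree has 3 nodes {L, D, M}, right has 0 { }.
      Root L: left subtree has 0 nodes { }, right has 2 {D, M}.
        Root D: left subtree has 0 nodes { }, right has 1 {M}.

S, B, M, D, L, X, R, Z, E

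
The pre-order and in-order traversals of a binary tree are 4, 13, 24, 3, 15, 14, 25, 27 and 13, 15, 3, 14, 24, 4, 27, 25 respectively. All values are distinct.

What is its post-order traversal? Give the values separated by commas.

The first element of pre-order is the root; it splits in-order into left and right subtrees.
Root 4: left subtree has 5 nodes {13, 15, 3, 14, 24}, right has 2 {27, 25}.
  Root 13: left subtree has 0 nodes { }, right has 4 {15, 3, 14, 24}.
    Root 24: left subtree has 3 nodes {15, 3, 14}, right has 0 { }.
      Root 3: left subtree has 1 node {15}, right has 1 {14}.
  Root 25: left subtree has 1 node {27}, right has 0 { }.

15, 14, 3, 24, 13, 27, 25, 4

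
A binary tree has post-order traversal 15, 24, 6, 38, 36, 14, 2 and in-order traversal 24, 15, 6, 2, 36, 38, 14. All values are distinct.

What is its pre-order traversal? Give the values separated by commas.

The last element of post-order is the root; it splits in-order into left and right subtrees.
Root 2: left subtree has 3 nodes {24, 15, 6}, right has 3 {36, 38, 14}.
  Root 6: left subtree has 2 nodes {24, 15}, right has 0 { }.
    Root 24: left subtree has 0 nodes { }, right has 1 {15}.
  Root 14: left subtree has 2 nodes {36, 38}, right has 0 { }.
    Root 36: left subtree has 0 nodes { }, right has 1 {38}.

2, 6, 24, 15, 14, 36, 38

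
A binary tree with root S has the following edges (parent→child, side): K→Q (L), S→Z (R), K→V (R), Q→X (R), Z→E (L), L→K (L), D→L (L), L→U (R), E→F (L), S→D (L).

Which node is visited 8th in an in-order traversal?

In-order visits the left subtree, then the node, then the right subtree.
At S: go left to D.
  At D: go left to L.
    At L: go left to K.
      At K: go left to Q.
        At Q: no left child.
        Visit Q.
        At Q: go right to X.
          X is a leaf — visit X.
      Visit K.
      At K: go right to V.
        V is a leaf — visit V.
    Visit L.
    At L: go right to U.
      U is a leaf — visit U.
  Visit D.
  At D: no right child.
Visit S.
At S: go right to Z.
  At Z: go left to E.
    At E: go left to F.
      F is a leaf — visit F.
    Visit E.
    At E: no right child.
  Visit Z.
  At Z: no right child.
Full in-order sequence: Q, X, K, V, L, U, D, S, F, E, Z.

S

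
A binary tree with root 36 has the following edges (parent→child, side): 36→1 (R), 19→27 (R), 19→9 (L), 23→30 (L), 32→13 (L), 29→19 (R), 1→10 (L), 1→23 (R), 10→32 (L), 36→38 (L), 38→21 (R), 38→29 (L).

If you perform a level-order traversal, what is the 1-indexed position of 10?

6

Level-order visits nodes level by level from the root, left to right within each level.
Level 0: 36
Level 1: 38, 1
Level 2: 29, 21, 10, 23
Level 3: 19, 32, 30
Level 4: 9, 27, 13
Full level-order sequence: 36, 38, 1, 29, 21, 10, 23, 19, 32, 30, 9, 27, 13.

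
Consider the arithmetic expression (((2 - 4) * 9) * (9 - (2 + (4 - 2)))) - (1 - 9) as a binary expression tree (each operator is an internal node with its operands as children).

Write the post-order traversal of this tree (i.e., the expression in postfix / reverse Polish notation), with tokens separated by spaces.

Post-order on an expression tree gives postfix notation: for each operator, emit left operand, right operand, then the operator.

2 4 - 9 * 9 2 4 2 - + - * 1 9 - -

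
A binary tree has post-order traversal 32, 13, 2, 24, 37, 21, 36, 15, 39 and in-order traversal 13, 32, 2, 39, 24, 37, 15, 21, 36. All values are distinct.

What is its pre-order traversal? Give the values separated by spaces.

The last element of post-order is the root; it splits in-order into left and right subtrees.
Root 39: left subtree has 3 nodes {13, 32, 2}, right has 5 {24, 37, 15, 21, 36}.
  Root 2: left subtree has 2 nodes {13, 32}, right has 0 { }.
    Root 13: left subtree has 0 nodes { }, right has 1 {32}.
  Root 15: left subtree has 2 nodes {24, 37}, right has 2 {21, 36}.
    Root 37: left subtree has 1 node {24}, right has 0 { }.
    Root 36: left subtree has 1 node {21}, right has 0 { }.

39 2 13 32 15 37 24 36 21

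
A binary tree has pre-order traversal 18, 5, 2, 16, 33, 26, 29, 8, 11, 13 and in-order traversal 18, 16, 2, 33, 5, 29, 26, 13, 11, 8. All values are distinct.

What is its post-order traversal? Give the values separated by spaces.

16 33 2 29 13 11 8 26 5 18

The first element of pre-order is the root; it splits in-order into left and right subtrees.
Root 18: left subtree has 0 nodes { }, right has 9 {16, 2, 33, 5, 29, 26, 13, 11, 8}.
  Root 5: left subtree has 3 nodes {16, 2, 33}, right has 5 {29, 26, 13, 11, 8}.
    Root 2: left subtree has 1 node {16}, right has 1 {33}.
    Root 26: left subtree has 1 node {29}, right has 3 {13, 11, 8}.
      Root 8: left subtree has 2 nodes {13, 11}, right has 0 { }.
        Root 11: left subtree has 1 node {13}, right has 0 { }.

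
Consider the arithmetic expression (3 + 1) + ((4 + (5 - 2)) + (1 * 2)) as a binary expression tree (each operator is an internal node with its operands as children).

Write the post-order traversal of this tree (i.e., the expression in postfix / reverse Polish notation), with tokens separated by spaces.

Post-order on an expression tree gives postfix notation: for each operator, emit left operand, right operand, then the operator.

3 1 + 4 5 2 - + 1 2 * + +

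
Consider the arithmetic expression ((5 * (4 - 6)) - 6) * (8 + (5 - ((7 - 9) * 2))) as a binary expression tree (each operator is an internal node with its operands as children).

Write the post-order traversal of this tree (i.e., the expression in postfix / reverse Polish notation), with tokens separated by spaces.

Post-order on an expression tree gives postfix notation: for each operator, emit left operand, right operand, then the operator.

5 4 6 - * 6 - 8 5 7 9 - 2 * - + *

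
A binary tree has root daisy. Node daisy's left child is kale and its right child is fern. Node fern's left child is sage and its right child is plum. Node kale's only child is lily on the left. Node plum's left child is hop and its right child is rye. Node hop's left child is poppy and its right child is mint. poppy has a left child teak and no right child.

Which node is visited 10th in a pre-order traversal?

mint

Pre-order visits the node, then its left subtree, then its right subtree.
Visit daisy.
At daisy: go left to kale.
  Visit kale.
  At kale: go left to lily.
    lily is a leaf — visit lily.
  At kale: no right child.
At daisy: go right to fern.
  Visit fern.
  At fern: go left to sage.
    sage is a leaf — visit sage.
  At fern: go right to plum.
    Visit plum.
    At plum: go left to hop.
      Visit hop.
      At hop: go left to poppy.
        Visit poppy.
        At poppy: go left to teak.
          teak is a leaf — visit teak.
        At poppy: no right child.
      At hop: go right to mint.
        mint is a leaf — visit mint.
    At plum: go right to rye.
      rye is a leaf — visit rye.
Full pre-order sequence: daisy, kale, lily, fern, sage, plum, hop, poppy, teak, mint, rye.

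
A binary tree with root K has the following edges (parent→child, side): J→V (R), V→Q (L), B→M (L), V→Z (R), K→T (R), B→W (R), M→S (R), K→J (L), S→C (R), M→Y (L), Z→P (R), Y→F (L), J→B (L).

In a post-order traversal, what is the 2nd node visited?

Post-order visits the left subtree, then the right subtree, then the node.
At K: go left to J.
  At J: go left to B.
    At B: go left to M.
      At M: go left to Y.
        At Y: go left to F.
          F is a leaf — visit F.
        At Y: no right child.
        Visit Y.
      At M: go right to S.
        At S: no left child.
        At S: go right to C.
          C is a leaf — visit C.
        Visit S.
      Visit M.
    At B: go right to W.
      W is a leaf — visit W.
    Visit B.
  At J: go right to V.
    At V: go left to Q.
      Q is a leaf — visit Q.
    At V: go right to Z.
      At Z: no left child.
      At Z: go right to P.
        P is a leaf — visit P.
      Visit Z.
    Visit V.
  Visit J.
At K: go right to T.
  T is a leaf — visit T.
Visit K.
Full post-order sequence: F, Y, C, S, M, W, B, Q, P, Z, V, J, T, K.

Y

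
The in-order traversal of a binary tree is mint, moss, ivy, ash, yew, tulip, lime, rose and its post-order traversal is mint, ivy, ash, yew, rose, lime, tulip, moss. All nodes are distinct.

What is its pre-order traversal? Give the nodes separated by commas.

The last element of post-order is the root; it splits in-order into left and right subtrees.
Root moss: left subtree has 1 node {mint}, right has 6 {ivy, ash, yew, tulip, lime, rose}.
  Root tulip: left subtree has 3 nodes {ivy, ash, yew}, right has 2 {lime, rose}.
    Root yew: left subtree has 2 nodes {ivy, ash}, right has 0 { }.
      Root ash: left subtree has 1 node {ivy}, right has 0 { }.
    Root lime: left subtree has 0 nodes { }, right has 1 {rose}.

moss, mint, tulip, yew, ash, ivy, lime, rose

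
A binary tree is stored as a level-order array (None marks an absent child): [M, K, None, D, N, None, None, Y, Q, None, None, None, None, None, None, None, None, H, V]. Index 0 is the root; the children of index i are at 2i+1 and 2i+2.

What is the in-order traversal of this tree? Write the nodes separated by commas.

Y, D, H, Q, V, K, N, M

In-order visits the left subtree, then the node, then the right subtree.
At M: go left to K.
  At K: go left to D.
    At D: go left to Y.
      Y is a leaf — visit Y.
    Visit D.
    At D: go right to Q.
      At Q: go left to H.
        H is a leaf — visit H.
      Visit Q.
      At Q: go right to V.
        V is a leaf — visit V.
  Visit K.
  At K: go right to N.
    N is a leaf — visit N.
Visit M.
At M: no right child.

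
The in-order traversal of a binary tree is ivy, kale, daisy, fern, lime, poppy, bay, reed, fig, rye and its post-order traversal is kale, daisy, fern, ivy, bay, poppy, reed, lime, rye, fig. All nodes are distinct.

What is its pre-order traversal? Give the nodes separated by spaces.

The last element of post-order is the root; it splits in-order into left and right subtrees.
Root fig: left subtree has 8 nodes {ivy, kale, daisy, fern, lime, poppy, bay, reed}, right has 1 {rye}.
  Root lime: left subtree has 4 nodes {ivy, kale, daisy, fern}, right has 3 {poppy, bay, reed}.
    Root ivy: left subtree has 0 nodes { }, right has 3 {kale, daisy, fern}.
      Root fern: left subtree has 2 nodes {kale, daisy}, right has 0 { }.
        Root daisy: left subtree has 1 node {kale}, right has 0 { }.
    Root reed: left subtree has 2 nodes {poppy, bay}, right has 0 { }.
      Root poppy: left subtree has 0 nodes { }, right has 1 {bay}.

fig lime ivy fern daisy kale reed poppy bay rye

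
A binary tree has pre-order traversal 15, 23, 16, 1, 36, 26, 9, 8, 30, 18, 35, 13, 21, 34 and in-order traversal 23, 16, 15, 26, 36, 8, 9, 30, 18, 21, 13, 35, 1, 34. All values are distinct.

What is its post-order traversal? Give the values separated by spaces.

16 23 26 8 21 13 35 18 30 9 36 34 1 15

The first element of pre-order is the root; it splits in-order into left and right subtrees.
Root 15: left subtree has 2 nodes {23, 16}, right has 11 {26, 36, 8, 9, 30, 18, 21, 13, 35, 1, 34}.
  Root 23: left subtree has 0 nodes { }, right has 1 {16}.
  Root 1: left subtree has 9 nodes {26, 36, 8, 9, 30, 18, 21, 13, 35}, right has 1 {34}.
    Root 36: left subtree has 1 node {26}, right has 7 {8, 9, 30, 18, 21, 13, 35}.
      Root 9: left subtree has 1 node {8}, right has 5 {30, 18, 21, 13, 35}.
        Root 30: left subtree has 0 nodes { }, right has 4 {18, 21, 13, 35}.
          Root 18: left subtree has 0 nodes { }, right has 3 {21, 13, 35}.
            Root 35: left subtree has 2 nodes {21, 13}, right has 0 { }.
              Root 13: left subtree has 1 node {21}, right has 0 { }.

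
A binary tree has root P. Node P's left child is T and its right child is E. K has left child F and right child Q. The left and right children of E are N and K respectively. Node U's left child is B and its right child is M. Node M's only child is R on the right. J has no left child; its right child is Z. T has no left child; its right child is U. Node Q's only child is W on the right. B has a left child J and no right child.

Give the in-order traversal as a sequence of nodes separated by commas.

T, J, Z, B, U, M, R, P, N, E, F, K, Q, W

In-order visits the left subtree, then the node, then the right subtree.
At P: go left to T.
  At T: no left child.
  Visit T.
  At T: go right to U.
    At U: go left to B.
      At B: go left to J.
        At J: no left child.
        Visit J.
        At J: go right to Z.
          Z is a leaf — visit Z.
      Visit B.
      At B: no right child.
    Visit U.
    At U: go right to M.
      At M: no left child.
      Visit M.
      At M: go right to R.
        R is a leaf — visit R.
Visit P.
At P: go right to E.
  At E: go left to N.
    N is a leaf — visit N.
  Visit E.
  At E: go right to K.
    At K: go left to F.
      F is a leaf — visit F.
    Visit K.
    At K: go right to Q.
      At Q: no left child.
      Visit Q.
      At Q: go right to W.
        W is a leaf — visit W.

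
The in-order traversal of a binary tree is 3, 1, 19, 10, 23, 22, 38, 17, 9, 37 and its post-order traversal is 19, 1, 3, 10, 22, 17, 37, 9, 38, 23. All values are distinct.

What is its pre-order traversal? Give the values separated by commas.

23, 10, 3, 1, 19, 38, 22, 9, 17, 37

The last element of post-order is the root; it splits in-order into left and right subtrees.
Root 23: left subtree has 4 nodes {3, 1, 19, 10}, right has 5 {22, 38, 17, 9, 37}.
  Root 10: left subtree has 3 nodes {3, 1, 19}, right has 0 { }.
    Root 3: left subtree has 0 nodes { }, right has 2 {1, 19}.
      Root 1: left subtree has 0 nodes { }, right has 1 {19}.
  Root 38: left subtree has 1 node {22}, right has 3 {17, 9, 37}.
    Root 9: left subtree has 1 node {17}, right has 1 {37}.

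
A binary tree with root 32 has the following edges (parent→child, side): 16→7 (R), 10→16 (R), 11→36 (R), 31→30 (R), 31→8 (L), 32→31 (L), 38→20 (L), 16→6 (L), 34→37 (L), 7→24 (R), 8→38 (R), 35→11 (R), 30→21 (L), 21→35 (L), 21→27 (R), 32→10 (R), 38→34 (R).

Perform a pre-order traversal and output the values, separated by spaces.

Pre-order visits the node, then its left subtree, then its right subtree.
Visit 32.
At 32: go left to 31.
  Visit 31.
  At 31: go left to 8.
    Visit 8.
    At 8: no left child.
    At 8: go right to 38.
      Visit 38.
      At 38: go left to 20.
        20 is a leaf — visit 20.
      At 38: go right to 34.
        Visit 34.
        At 34: go left to 37.
          37 is a leaf — visit 37.
        At 34: no right child.
  At 31: go right to 30.
    Visit 30.
    At 30: go left to 21.
      Visit 21.
      At 21: go left to 35.
        Visit 35.
        At 35: no left child.
        At 35: go right to 11.
          Visit 11.
          At 11: no left child.
          At 11: go right to 36.
            36 is a leaf — visit 36.
      At 21: go right to 27.
        27 is a leaf — visit 27.
    At 30: no right child.
At 32: go right to 10.
  Visit 10.
  At 10: no left child.
  At 10: go right to 16.
    Visit 16.
    At 16: go left to 6.
      6 is a leaf — visit 6.
    At 16: go right to 7.
      Visit 7.
      At 7: no left child.
      At 7: go right to 24.
        24 is a leaf — visit 24.

32 31 8 38 20 34 37 30 21 35 11 36 27 10 16 6 7 24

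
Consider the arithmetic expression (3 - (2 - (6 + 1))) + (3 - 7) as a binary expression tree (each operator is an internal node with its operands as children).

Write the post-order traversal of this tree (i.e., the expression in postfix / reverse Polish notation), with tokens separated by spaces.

3 2 6 1 + - - 3 7 - +

Post-order on an expression tree gives postfix notation: for each operator, emit left operand, right operand, then the operator.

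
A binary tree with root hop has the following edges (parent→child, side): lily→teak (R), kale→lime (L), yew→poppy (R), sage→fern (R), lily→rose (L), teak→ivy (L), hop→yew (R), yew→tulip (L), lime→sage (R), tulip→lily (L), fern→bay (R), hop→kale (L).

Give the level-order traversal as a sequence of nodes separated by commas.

Level-order visits nodes level by level from the root, left to right within each level.
Level 0: hop
Level 1: kale, yew
Level 2: lime, tulip, poppy
Level 3: sage, lily
Level 4: fern, rose, teak
Level 5: bay, ivy

hop, kale, yew, lime, tulip, poppy, sage, lily, fern, rose, teak, bay, ivy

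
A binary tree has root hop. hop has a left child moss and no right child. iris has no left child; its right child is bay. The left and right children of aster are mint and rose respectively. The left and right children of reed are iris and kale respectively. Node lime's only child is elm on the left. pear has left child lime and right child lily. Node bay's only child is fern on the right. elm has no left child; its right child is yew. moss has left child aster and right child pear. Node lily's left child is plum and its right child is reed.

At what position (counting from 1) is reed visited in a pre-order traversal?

Pre-order visits the node, then its left subtree, then its right subtree.
Visit hop.
At hop: go left to moss.
  Visit moss.
  At moss: go left to aster.
    Visit aster.
    At aster: go left to mint.
      mint is a leaf — visit mint.
    At aster: go right to rose.
      rose is a leaf — visit rose.
  At moss: go right to pear.
    Visit pear.
    At pear: go left to lime.
      Visit lime.
      At lime: go left to elm.
        Visit elm.
        At elm: no left child.
        At elm: go right to yew.
          yew is a leaf — visit yew.
      At lime: no right child.
    At pear: go right to lily.
      Visit lily.
      At lily: go left to plum.
        plum is a leaf — visit plum.
      At lily: go right to reed.
        Visit reed.
        At reed: go left to iris.
          Visit iris.
          At iris: no left child.
          At iris: go right to bay.
            Visit bay.
            At bay: no left child.
            At bay: go right to fern.
              fern is a leaf — visit fern.
        At reed: go right to kale.
          kale is a leaf — visit kale.
At hop: no right child.
Full pre-order sequence: hop, moss, aster, mint, rose, pear, lime, elm, yew, lily, plum, reed, iris, bay, fern, kale.

12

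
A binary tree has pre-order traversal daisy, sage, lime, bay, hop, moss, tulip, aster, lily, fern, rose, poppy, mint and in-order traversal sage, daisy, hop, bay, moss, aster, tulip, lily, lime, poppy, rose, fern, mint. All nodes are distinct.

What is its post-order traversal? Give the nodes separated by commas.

sage, hop, aster, lily, tulip, moss, bay, poppy, rose, mint, fern, lime, daisy

The first element of pre-order is the root; it splits in-order into left and right subtrees.
Root daisy: left subtree has 1 node {sage}, right has 11 {hop, bay, moss, aster, tulip, lily, lime, poppy, rose, fern, mint}.
  Root lime: left subtree has 6 nodes {hop, bay, moss, aster, tulip, lily}, right has 4 {poppy, rose, fern, mint}.
    Root bay: left subtree has 1 node {hop}, right has 4 {moss, aster, tulip, lily}.
      Root moss: left subtree has 0 nodes { }, right has 3 {aster, tulip, lily}.
        Root tulip: left subtree has 1 node {aster}, right has 1 {lily}.
    Root fern: left subtree has 2 nodes {poppy, rose}, right has 1 {mint}.
      Root rose: left subtree has 1 node {poppy}, right has 0 { }.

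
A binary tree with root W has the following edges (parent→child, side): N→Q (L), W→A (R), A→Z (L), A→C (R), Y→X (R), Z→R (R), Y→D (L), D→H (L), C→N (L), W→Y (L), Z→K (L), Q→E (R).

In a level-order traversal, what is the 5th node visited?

Level-order visits nodes level by level from the root, left to right within each level.
Level 0: W
Level 1: Y, A
Level 2: D, X, Z, C
Level 3: H, K, R, N
Level 4: Q
Level 5: E
Full level-order sequence: W, Y, A, D, X, Z, C, H, K, R, N, Q, E.

X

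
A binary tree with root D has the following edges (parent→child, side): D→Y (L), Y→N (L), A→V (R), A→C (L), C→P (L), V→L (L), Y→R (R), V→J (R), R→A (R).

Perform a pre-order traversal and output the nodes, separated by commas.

D, Y, N, R, A, C, P, V, L, J

Pre-order visits the node, then its left subtree, then its right subtree.
Visit D.
At D: go left to Y.
  Visit Y.
  At Y: go left to N.
    N is a leaf — visit N.
  At Y: go right to R.
    Visit R.
    At R: no left child.
    At R: go right to A.
      Visit A.
      At A: go left to C.
        Visit C.
        At C: go left to P.
          P is a leaf — visit P.
        At C: no right child.
      At A: go right to V.
        Visit V.
        At V: go left to L.
          L is a leaf — visit L.
        At V: go right to J.
          J is a leaf — visit J.
At D: no right child.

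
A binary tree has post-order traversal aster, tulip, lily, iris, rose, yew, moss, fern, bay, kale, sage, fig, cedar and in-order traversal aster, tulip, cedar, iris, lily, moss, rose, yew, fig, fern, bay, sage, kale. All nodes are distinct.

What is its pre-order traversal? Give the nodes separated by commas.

The last element of post-order is the root; it splits in-order into left and right subtrees.
Root cedar: left subtree has 2 nodes {aster, tulip}, right has 10 {iris, lily, moss, rose, yew, fig, fern, bay, sage, kale}.
  Root tulip: left subtree has 1 node {aster}, right has 0 { }.
  Root fig: left subtree has 5 nodes {iris, lily, moss, rose, yew}, right has 4 {fern, bay, sage, kale}.
    Root moss: left subtree has 2 nodes {iris, lily}, right has 2 {rose, yew}.
      Root iris: left subtree has 0 nodes { }, right has 1 {lily}.
      Root yew: left subtree has 1 node {rose}, right has 0 { }.
    Root sage: left subtree has 2 nodes {fern, bay}, right has 1 {kale}.
      Root bay: left subtree has 1 node {fern}, right has 0 { }.

cedar, tulip, aster, fig, moss, iris, lily, yew, rose, sage, bay, fern, kale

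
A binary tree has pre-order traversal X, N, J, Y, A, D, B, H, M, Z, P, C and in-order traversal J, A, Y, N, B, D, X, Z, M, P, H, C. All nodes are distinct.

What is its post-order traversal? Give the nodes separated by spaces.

The first element of pre-order is the root; it splits in-order into left and right subtrees.
Root X: left subtree has 6 nodes {J, A, Y, N, B, D}, right has 5 {Z, M, P, H, C}.
  Root N: left subtree has 3 nodes {J, A, Y}, right has 2 {B, D}.
    Root J: left subtree has 0 nodes { }, right has 2 {A, Y}.
      Root Y: left subtree has 1 node {A}, right has 0 { }.
    Root D: left subtree has 1 node {B}, right has 0 { }.
  Root H: left subtree has 3 nodes {Z, M, P}, right has 1 {C}.
    Root M: left subtree has 1 node {Z}, right has 1 {P}.

A Y J B D N Z P M C H X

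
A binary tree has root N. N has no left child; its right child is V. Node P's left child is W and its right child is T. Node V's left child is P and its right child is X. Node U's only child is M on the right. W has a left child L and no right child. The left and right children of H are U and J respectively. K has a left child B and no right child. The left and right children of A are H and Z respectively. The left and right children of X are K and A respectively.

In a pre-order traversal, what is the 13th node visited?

M

Pre-order visits the node, then its left subtree, then its right subtree.
Visit N.
At N: no left child.
At N: go right to V.
  Visit V.
  At V: go left to P.
    Visit P.
    At P: go left to W.
      Visit W.
      At W: go left to L.
        L is a leaf — visit L.
      At W: no right child.
    At P: go right to T.
      T is a leaf — visit T.
  At V: go right to X.
    Visit X.
    At X: go left to K.
      Visit K.
      At K: go left to B.
        B is a leaf — visit B.
      At K: no right child.
    At X: go right to A.
      Visit A.
      At A: go left to H.
        Visit H.
        At H: go left to U.
          Visit U.
          At U: no left child.
          At U: go right to M.
            M is a leaf — visit M.
        At H: go right to J.
          J is a leaf — visit J.
      At A: go right to Z.
        Z is a leaf — visit Z.
Full pre-order sequence: N, V, P, W, L, T, X, K, B, A, H, U, M, J, Z.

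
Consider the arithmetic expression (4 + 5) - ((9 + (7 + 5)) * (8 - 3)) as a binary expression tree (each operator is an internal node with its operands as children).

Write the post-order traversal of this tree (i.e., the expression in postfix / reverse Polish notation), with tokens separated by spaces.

4 5 + 9 7 5 + + 8 3 - * -

Post-order on an expression tree gives postfix notation: for each operator, emit left operand, right operand, then the operator.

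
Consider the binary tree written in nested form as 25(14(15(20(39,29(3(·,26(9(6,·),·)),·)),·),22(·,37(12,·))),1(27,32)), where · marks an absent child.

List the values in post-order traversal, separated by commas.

Post-order visits the left subtree, then the right subtree, then the node.
At 25: go left to 14.
  At 14: go left to 15.
    At 15: go left to 20.
      At 20: go left to 39.
        39 is a leaf — visit 39.
      At 20: go right to 29.
        At 29: go left to 3.
          At 3: no left child.
          At 3: go right to 26.
            At 26: go left to 9.
              At 9: go left to 6.
                6 is a leaf — visit 6.
              At 9: no right child.
              Visit 9.
            At 26: no right child.
            Visit 26.
          Visit 3.
        At 29: no right child.
        Visit 29.
      Visit 20.
    At 15: no right child.
    Visit 15.
  At 14: go right to 22.
    At 22: no left child.
    At 22: go right to 37.
      At 37: go left to 12.
        12 is a leaf — visit 12.
      At 37: no right child.
      Visit 37.
    Visit 22.
  Visit 14.
At 25: go right to 1.
  At 1: go left to 27.
    27 is a leaf — visit 27.
  At 1: go right to 32.
    32 is a leaf — visit 32.
  Visit 1.
Visit 25.

39, 6, 9, 26, 3, 29, 20, 15, 12, 37, 22, 14, 27, 32, 1, 25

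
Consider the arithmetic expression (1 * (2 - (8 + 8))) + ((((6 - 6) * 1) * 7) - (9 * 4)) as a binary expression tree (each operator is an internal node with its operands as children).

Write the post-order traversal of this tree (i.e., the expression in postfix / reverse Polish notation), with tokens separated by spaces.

1 2 8 8 + - * 6 6 - 1 * 7 * 9 4 * - +

Post-order on an expression tree gives postfix notation: for each operator, emit left operand, right operand, then the operator.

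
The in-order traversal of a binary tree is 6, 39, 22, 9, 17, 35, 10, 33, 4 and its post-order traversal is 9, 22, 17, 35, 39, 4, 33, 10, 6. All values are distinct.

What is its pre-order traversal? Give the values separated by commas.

6, 10, 39, 35, 17, 22, 9, 33, 4

The last element of post-order is the root; it splits in-order into left and right subtrees.
Root 6: left subtree has 0 nodes { }, right has 8 {39, 22, 9, 17, 35, 10, 33, 4}.
  Root 10: left subtree has 5 nodes {39, 22, 9, 17, 35}, right has 2 {33, 4}.
    Root 39: left subtree has 0 nodes { }, right has 4 {22, 9, 17, 35}.
      Root 35: left subtree has 3 nodes {22, 9, 17}, right has 0 { }.
        Root 17: left subtree has 2 nodes {22, 9}, right has 0 { }.
          Root 22: left subtree has 0 nodes { }, right has 1 {9}.
    Root 33: left subtree has 0 nodes { }, right has 1 {4}.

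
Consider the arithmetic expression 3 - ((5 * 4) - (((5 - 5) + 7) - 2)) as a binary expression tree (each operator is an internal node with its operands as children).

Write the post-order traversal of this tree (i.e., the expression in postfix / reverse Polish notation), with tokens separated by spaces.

Post-order on an expression tree gives postfix notation: for each operator, emit left operand, right operand, then the operator.

3 5 4 * 5 5 - 7 + 2 - - -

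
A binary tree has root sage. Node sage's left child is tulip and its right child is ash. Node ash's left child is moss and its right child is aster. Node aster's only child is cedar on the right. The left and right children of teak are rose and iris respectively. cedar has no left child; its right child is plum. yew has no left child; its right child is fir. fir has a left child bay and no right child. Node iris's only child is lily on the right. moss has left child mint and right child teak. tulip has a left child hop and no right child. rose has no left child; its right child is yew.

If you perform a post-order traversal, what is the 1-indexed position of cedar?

13

Post-order visits the left subtree, then the right subtree, then the node.
At sage: go left to tulip.
  At tulip: go left to hop.
    hop is a leaf — visit hop.
  At tulip: no right child.
  Visit tulip.
At sage: go right to ash.
  At ash: go left to moss.
    At moss: go left to mint.
      mint is a leaf — visit mint.
    At moss: go right to teak.
      At teak: go left to rose.
        At rose: no left child.
        At rose: go right to yew.
          At yew: no left child.
          At yew: go right to fir.
            At fir: go left to bay.
              bay is a leaf — visit bay.
            At fir: no right child.
            Visit fir.
          Visit yew.
        Visit rose.
      At teak: go right to iris.
        At iris: no left child.
        At iris: go right to lily.
          lily is a leaf — visit lily.
        Visit iris.
      Visit teak.
    Visit moss.
  At ash: go right to aster.
    At aster: no left child.
    At aster: go right to cedar.
      At cedar: no left child.
      At cedar: go right to plum.
        plum is a leaf — visit plum.
      Visit cedar.
    Visit aster.
  Visit ash.
Visit sage.
Full post-order sequence: hop, tulip, mint, bay, fir, yew, rose, lily, iris, teak, moss, plum, cedar, aster, ash, sage.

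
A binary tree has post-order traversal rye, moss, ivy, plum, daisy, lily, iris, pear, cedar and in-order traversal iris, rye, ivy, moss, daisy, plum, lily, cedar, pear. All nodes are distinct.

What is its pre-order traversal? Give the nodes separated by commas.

cedar, iris, lily, daisy, ivy, rye, moss, plum, pear

The last element of post-order is the root; it splits in-order into left and right subtrees.
Root cedar: left subtree has 7 nodes {iris, rye, ivy, moss, daisy, plum, lily}, right has 1 {pear}.
  Root iris: left subtree has 0 nodes { }, right has 6 {rye, ivy, moss, daisy, plum, lily}.
    Root lily: left subtree has 5 nodes {rye, ivy, moss, daisy, plum}, right has 0 { }.
      Root daisy: left subtree has 3 nodes {rye, ivy, moss}, right has 1 {plum}.
        Root ivy: left subtree has 1 node {rye}, right has 1 {moss}.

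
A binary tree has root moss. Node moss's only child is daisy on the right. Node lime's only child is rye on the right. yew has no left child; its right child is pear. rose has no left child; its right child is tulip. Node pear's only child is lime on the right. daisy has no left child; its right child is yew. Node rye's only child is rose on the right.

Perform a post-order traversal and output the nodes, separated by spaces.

tulip rose rye lime pear yew daisy moss

Post-order visits the left subtree, then the right subtree, then the node.
At moss: no left child.
At moss: go right to daisy.
  At daisy: no left child.
  At daisy: go right to yew.
    At yew: no left child.
    At yew: go right to pear.
      At pear: no left child.
      At pear: go right to lime.
        At lime: no left child.
        At lime: go right to rye.
          At rye: no left child.
          At rye: go right to rose.
            At rose: no left child.
            At rose: go right to tulip.
              tulip is a leaf — visit tulip.
            Visit rose.
          Visit rye.
        Visit lime.
      Visit pear.
    Visit yew.
  Visit daisy.
Visit moss.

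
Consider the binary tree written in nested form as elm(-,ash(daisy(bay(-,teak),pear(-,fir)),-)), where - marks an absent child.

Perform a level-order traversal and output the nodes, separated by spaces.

Level-order visits nodes level by level from the root, left to right within each level.
Level 0: elm
Level 1: ash
Level 2: daisy
Level 3: bay, pear
Level 4: teak, fir

elm ash daisy bay pear teak fir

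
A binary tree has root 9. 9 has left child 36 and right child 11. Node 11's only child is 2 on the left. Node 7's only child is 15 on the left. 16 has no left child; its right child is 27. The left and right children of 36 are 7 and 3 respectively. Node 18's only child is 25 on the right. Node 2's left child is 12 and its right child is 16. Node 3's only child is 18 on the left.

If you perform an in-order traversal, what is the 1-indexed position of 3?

In-order visits the left subtree, then the node, then the right subtree.
At 9: go left to 36.
  At 36: go left to 7.
    At 7: go left to 15.
      15 is a leaf — visit 15.
    Visit 7.
    At 7: no right child.
  Visit 36.
  At 36: go right to 3.
    At 3: go left to 18.
      At 18: no left child.
      Visit 18.
      At 18: go right to 25.
        25 is a leaf — visit 25.
    Visit 3.
    At 3: no right child.
Visit 9.
At 9: go right to 11.
  At 11: go left to 2.
    At 2: go left to 12.
      12 is a leaf — visit 12.
    Visit 2.
    At 2: go right to 16.
      At 16: no left child.
      Visit 16.
      At 16: go right to 27.
        27 is a leaf — visit 27.
  Visit 11.
  At 11: no right child.
Full in-order sequence: 15, 7, 36, 18, 25, 3, 9, 12, 2, 16, 27, 11.

6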